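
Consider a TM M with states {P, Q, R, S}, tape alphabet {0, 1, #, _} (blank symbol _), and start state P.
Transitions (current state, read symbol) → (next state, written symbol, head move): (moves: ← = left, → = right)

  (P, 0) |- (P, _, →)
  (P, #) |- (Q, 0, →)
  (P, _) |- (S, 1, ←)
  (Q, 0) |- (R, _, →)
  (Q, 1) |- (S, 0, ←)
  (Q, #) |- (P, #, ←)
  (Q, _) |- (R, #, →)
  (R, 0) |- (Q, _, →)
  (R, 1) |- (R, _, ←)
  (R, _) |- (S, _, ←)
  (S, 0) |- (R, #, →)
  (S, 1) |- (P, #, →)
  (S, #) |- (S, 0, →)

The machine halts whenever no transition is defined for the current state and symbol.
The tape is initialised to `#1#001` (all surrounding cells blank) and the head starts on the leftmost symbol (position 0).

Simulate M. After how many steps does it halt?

12

P | [#]1#001   read # → write 0, move →, go to Q
Q | 0[1]#001   read 1 → write 0, move ←, go to S
S | [0]0#001   read 0 → write #, move →, go to R
R | #[0]#001   read 0 → write _, move →, go to Q
Q | #_[#]001   read # → write #, move ←, go to P
P | #[_]#001   read _ → write 1, move ←, go to S
S | [#]1#001   read # → write 0, move →, go to S
S | 0[1]#001   read 1 → write #, move →, go to P
P | 0#[#]001   read # → write 0, move →, go to Q
Q | 0#0[0]01   read 0 → write _, move →, go to R
R | 0#0_[0]1   read 0 → write _, move →, go to Q
Q | 0#0__[1]   read 1 → write 0, move ←, go to S
S | 0#0_[_]0
M halts after 12 transitions.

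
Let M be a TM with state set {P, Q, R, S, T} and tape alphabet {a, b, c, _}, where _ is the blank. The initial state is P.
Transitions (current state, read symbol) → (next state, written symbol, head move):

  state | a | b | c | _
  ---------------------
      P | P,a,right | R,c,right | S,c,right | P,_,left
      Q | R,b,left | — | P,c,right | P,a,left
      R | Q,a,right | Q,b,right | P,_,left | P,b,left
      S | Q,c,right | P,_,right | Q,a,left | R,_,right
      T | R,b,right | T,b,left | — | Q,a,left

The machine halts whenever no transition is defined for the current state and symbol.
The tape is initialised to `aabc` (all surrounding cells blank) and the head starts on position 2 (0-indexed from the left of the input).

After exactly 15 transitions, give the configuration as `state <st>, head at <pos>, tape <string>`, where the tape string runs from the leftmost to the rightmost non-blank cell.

state P, head at 7, tape aac_caa

P | aa[b]c____   read b → write c, move right, go to R
R | aac[c]____   read c → write _, move left, go to P
P | aa[c]_____   read c → write c, move right, go to S
S | aac[_]____   read _ → write _, move right, go to R
R | aac_[_]___   read _ → write b, move left, go to P
P | aac[_]b___   read _ → write _, move left, go to P
P | aa[c]_b___   read c → write c, move right, go to S
S | aac[_]b___   read _ → write _, move right, go to R
R | aac_[b]___   read b → write b, move right, go to Q
Q | aac_b[_]__   read _ → write a, move left, go to P
P | aac_[b]a__   read b → write c, move right, go to R
R | aac_c[a]__   read a → write a, move right, go to Q
Q | aac_ca[_]_   read _ → write a, move left, go to P
P | aac_c[a]a_   read a → write a, move right, go to P
P | aac_ca[a]_   read a → write a, move right, go to P
P | aac_caa[_]
After 15 steps: state P, head at 7, tape aac_caa.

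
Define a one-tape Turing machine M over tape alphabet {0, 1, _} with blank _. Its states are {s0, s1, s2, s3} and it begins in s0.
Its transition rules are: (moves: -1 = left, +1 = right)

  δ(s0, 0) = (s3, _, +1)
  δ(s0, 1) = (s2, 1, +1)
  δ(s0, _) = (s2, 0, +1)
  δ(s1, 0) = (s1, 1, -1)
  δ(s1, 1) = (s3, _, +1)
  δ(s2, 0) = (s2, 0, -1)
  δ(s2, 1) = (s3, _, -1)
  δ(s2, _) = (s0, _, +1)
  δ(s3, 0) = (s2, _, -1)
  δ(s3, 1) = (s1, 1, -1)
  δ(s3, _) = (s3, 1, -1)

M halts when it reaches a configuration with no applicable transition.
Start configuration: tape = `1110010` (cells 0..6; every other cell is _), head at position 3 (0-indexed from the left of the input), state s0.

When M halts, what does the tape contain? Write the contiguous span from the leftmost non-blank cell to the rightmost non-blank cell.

111_0_1

state=s0 head=3 tape=111[0]010_   (s0,0)→(s3,_,+1)
state=s3 head=4 tape=111_[0]10_   (s3,0)→(s2,_,-1)
state=s2 head=3 tape=111[_]_10_   (s2,_)→(s0,_,+1)
state=s0 head=4 tape=111_[_]10_   (s0,_)→(s2,0,+1)
state=s2 head=5 tape=111_0[1]0_   (s2,1)→(s3,_,-1)
state=s3 head=4 tape=111_[0]_0_   (s3,0)→(s2,_,-1)
state=s2 head=3 tape=111[_]__0_   (s2,_)→(s0,_,+1)
state=s0 head=4 tape=111_[_]_0_   (s0,_)→(s2,0,+1)
state=s2 head=5 tape=111_0[_]0_   (s2,_)→(s0,_,+1)
state=s0 head=6 tape=111_0_[0]_   (s0,0)→(s3,_,+1)
state=s3 head=7 tape=111_0__[_]   (s3,_)→(s3,1,-1)
state=s3 head=6 tape=111_0_[_]1   (s3,_)→(s3,1,-1)
state=s3 head=5 tape=111_0[_]11   (s3,_)→(s3,1,-1)
state=s3 head=4 tape=111_[0]111   (s3,0)→(s2,_,-1)
state=s2 head=3 tape=111[_]_111   (s2,_)→(s0,_,+1)
state=s0 head=4 tape=111_[_]111   (s0,_)→(s2,0,+1)
state=s2 head=5 tape=111_0[1]11   (s2,1)→(s3,_,-1)
state=s3 head=4 tape=111_[0]_11   (s3,0)→(s2,_,-1)
state=s2 head=3 tape=111[_]__11   (s2,_)→(s0,_,+1)
state=s0 head=4 tape=111_[_]_11   (s0,_)→(s2,0,+1)
state=s2 head=5 tape=111_0[_]11   (s2,_)→(s0,_,+1)
state=s0 head=6 tape=111_0_[1]1   (s0,1)→(s2,1,+1)
state=s2 head=7 tape=111_0_1[1]   (s2,1)→(s3,_,-1)
state=s3 head=6 tape=111_0_[1]_   (s3,1)→(s1,1,-1)
state=s1 head=5 tape=111_0[_]1_
The non-blank tape span at halt is 111_0_1.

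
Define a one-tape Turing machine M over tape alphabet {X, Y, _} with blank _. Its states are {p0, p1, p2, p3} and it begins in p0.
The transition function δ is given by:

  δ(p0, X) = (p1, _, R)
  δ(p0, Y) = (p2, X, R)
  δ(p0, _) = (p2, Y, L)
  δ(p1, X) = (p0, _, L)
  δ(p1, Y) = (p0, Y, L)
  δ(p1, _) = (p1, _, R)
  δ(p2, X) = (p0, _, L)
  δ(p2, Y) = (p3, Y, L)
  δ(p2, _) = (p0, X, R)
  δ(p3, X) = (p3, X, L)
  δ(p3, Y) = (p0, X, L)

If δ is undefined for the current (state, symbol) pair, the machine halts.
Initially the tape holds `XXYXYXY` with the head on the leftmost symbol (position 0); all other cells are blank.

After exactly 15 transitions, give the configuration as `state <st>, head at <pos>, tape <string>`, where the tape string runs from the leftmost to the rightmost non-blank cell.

state p3, head at 3, tape XXXXXYXY

p0 | _[X]XYXYXY   read X → write _, move R, go to p1
p1 | __[X]YXYXY   read X → write _, move L, go to p0
p0 | _[_]_YXYXY   read _ → write Y, move L, go to p2
p2 | [_]Y_YXYXY   read _ → write X, move R, go to p0
p0 | X[Y]_YXYXY   read Y → write X, move R, go to p2
p2 | XX[_]YXYXY   read _ → write X, move R, go to p0
p0 | XXX[Y]XYXY   read Y → write X, move R, go to p2
p2 | XXXX[X]YXY   read X → write _, move L, go to p0
p0 | XXX[X]_YXY   read X → write _, move R, go to p1
p1 | XXX_[_]YXY   read _ → write _, move R, go to p1
p1 | XXX__[Y]XY   read Y → write Y, move L, go to p0
p0 | XXX_[_]YXY   read _ → write Y, move L, go to p2
p2 | XXX[_]YYXY   read _ → write X, move R, go to p0
p0 | XXXX[Y]YXY   read Y → write X, move R, go to p2
p2 | XXXXX[Y]XY   read Y → write Y, move L, go to p3
p3 | XXXX[X]YXY
After 15 steps: state p3, head at 3, tape XXXXXYXY.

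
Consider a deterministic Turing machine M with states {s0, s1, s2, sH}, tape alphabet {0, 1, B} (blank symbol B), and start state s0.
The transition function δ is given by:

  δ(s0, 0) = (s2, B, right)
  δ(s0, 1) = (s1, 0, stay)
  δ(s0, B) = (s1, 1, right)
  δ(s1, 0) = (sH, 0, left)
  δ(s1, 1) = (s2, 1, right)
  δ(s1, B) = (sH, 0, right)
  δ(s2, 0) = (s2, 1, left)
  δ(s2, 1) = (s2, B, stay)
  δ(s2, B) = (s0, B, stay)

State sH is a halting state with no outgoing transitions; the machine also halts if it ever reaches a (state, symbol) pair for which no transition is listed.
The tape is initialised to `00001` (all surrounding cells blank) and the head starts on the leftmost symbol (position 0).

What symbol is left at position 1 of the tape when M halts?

1

s0 | [0]0001BB   read 0 → write B, move right, go to s2
s2 | B[0]001BB   read 0 → write 1, move left, go to s2
s2 | [B]1001BB   read B → write B, move stay, go to s0
s0 | [B]1001BB   read B → write 1, move right, go to s1
s1 | 1[1]001BB   read 1 → write 1, move right, go to s2
s2 | 11[0]01BB   read 0 → write 1, move left, go to s2
s2 | 1[1]101BB   read 1 → write B, move stay, go to s2
s2 | 1[B]101BB   read B → write B, move stay, go to s0
s0 | 1[B]101BB   read B → write 1, move right, go to s1
s1 | 11[1]01BB   read 1 → write 1, move right, go to s2
s2 | 111[0]1BB   read 0 → write 1, move left, go to s2
s2 | 11[1]11BB   read 1 → write B, move stay, go to s2
s2 | 11[B]11BB   read B → write B, move stay, go to s0
s0 | 11[B]11BB   read B → write 1, move right, go to s1
s1 | 111[1]1BB   read 1 → write 1, move right, go to s2
s2 | 1111[1]BB   read 1 → write B, move stay, go to s2
s2 | 1111[B]BB   read B → write B, move stay, go to s0
s0 | 1111[B]BB   read B → write 1, move right, go to s1
s1 | 11111[B]B   read B → write 0, move right, go to sH
sH | 111110[B]
Cell 1 holds 1 when M halts.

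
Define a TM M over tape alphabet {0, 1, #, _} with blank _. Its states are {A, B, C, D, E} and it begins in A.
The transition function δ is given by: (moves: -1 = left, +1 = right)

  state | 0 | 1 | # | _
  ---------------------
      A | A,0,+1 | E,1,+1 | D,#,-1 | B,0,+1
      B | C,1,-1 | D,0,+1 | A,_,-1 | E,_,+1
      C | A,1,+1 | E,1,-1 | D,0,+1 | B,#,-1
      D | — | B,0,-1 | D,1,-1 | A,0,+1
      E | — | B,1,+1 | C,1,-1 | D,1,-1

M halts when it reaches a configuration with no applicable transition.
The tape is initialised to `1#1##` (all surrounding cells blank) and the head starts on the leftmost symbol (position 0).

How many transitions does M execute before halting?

A | __[1]#1##   read 1 → write 1, move +1, go to E
E | __1[#]1##   read # → write 1, move -1, go to C
C | __[1]11##   read 1 → write 1, move -1, go to E
E | _[_]111##   read _ → write 1, move -1, go to D
D | [_]1111##   read _ → write 0, move +1, go to A
A | 0[1]111##   read 1 → write 1, move +1, go to E
E | 01[1]11##   read 1 → write 1, move +1, go to B
B | 011[1]1##   read 1 → write 0, move +1, go to D
D | 0110[1]##   read 1 → write 0, move -1, go to B
B | 011[0]0##   read 0 → write 1, move -1, go to C
C | 01[1]10##   read 1 → write 1, move -1, go to E
E | 0[1]110##   read 1 → write 1, move +1, go to B
B | 01[1]10##   read 1 → write 0, move +1, go to D
D | 010[1]0##   read 1 → write 0, move -1, go to B
B | 01[0]00##   read 0 → write 1, move -1, go to C
C | 0[1]100##   read 1 → write 1, move -1, go to E
E | [0]1100##
M halts after 16 transitions.

16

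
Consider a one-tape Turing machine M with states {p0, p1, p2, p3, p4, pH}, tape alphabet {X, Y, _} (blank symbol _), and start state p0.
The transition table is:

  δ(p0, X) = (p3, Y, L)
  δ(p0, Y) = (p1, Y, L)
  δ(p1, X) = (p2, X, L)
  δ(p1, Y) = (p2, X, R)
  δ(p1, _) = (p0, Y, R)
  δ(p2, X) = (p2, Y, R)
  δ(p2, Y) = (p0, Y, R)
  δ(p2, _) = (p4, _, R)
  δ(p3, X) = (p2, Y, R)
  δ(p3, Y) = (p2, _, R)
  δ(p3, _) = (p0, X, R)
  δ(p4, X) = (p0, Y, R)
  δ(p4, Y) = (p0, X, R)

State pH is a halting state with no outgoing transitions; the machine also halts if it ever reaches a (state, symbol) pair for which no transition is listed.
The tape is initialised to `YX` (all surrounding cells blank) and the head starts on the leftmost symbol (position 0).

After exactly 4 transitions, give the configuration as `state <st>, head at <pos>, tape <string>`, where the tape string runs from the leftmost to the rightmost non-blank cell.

p0 | _[Y]X   read Y → write Y, move L, go to p1
p1 | [_]YX   read _ → write Y, move R, go to p0
p0 | Y[Y]X   read Y → write Y, move L, go to p1
p1 | [Y]YX   read Y → write X, move R, go to p2
p2 | X[Y]X
After 4 steps: state p2, head at 0, tape XYX.

state p2, head at 0, tape XYX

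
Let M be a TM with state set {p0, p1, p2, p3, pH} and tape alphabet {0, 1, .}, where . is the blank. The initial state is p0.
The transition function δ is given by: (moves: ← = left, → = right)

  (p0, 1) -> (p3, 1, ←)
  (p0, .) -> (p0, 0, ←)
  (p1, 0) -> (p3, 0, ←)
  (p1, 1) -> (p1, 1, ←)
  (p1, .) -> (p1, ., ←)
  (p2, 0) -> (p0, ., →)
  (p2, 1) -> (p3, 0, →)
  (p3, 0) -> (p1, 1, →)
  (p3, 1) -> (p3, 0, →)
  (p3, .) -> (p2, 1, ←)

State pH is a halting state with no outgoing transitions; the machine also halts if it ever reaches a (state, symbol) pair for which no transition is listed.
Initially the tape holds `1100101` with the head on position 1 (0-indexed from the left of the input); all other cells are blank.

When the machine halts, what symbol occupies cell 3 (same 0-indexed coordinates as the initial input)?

1

p0 | ..1[1]00101   read 1 → write 1, move ←, go to p3
p3 | ..[1]100101   read 1 → write 0, move →, go to p3
p3 | ..0[1]00101   read 1 → write 0, move →, go to p3
p3 | ..00[0]0101   read 0 → write 1, move →, go to p1
p1 | ..001[0]101   read 0 → write 0, move ←, go to p3
p3 | ..00[1]0101   read 1 → write 0, move →, go to p3
p3 | ..000[0]101   read 0 → write 1, move →, go to p1
p1 | ..0001[1]01   read 1 → write 1, move ←, go to p1
p1 | ..000[1]101   read 1 → write 1, move ←, go to p1
p1 | ..00[0]1101   read 0 → write 0, move ←, go to p3
p3 | ..0[0]01101   read 0 → write 1, move →, go to p1
p1 | ..01[0]1101   read 0 → write 0, move ←, go to p3
p3 | ..0[1]01101   read 1 → write 0, move →, go to p3
p3 | ..00[0]1101   read 0 → write 1, move →, go to p1
p1 | ..001[1]101   read 1 → write 1, move ←, go to p1
p1 | ..00[1]1101   read 1 → write 1, move ←, go to p1
p1 | ..0[0]11101   read 0 → write 0, move ←, go to p3
p3 | ..[0]011101   read 0 → write 1, move →, go to p1
p1 | ..1[0]11101   read 0 → write 0, move ←, go to p3
p3 | ..[1]011101   read 1 → write 0, move →, go to p3
p3 | ..0[0]11101   read 0 → write 1, move →, go to p1
p1 | ..01[1]1101   read 1 → write 1, move ←, go to p1
p1 | ..0[1]11101   read 1 → write 1, move ←, go to p1
p1 | ..[0]111101   read 0 → write 0, move ←, go to p3
p3 | .[.]0111101   read . → write 1, move ←, go to p2
p2 | [.]10111101
Cell 3 holds 1 when M halts.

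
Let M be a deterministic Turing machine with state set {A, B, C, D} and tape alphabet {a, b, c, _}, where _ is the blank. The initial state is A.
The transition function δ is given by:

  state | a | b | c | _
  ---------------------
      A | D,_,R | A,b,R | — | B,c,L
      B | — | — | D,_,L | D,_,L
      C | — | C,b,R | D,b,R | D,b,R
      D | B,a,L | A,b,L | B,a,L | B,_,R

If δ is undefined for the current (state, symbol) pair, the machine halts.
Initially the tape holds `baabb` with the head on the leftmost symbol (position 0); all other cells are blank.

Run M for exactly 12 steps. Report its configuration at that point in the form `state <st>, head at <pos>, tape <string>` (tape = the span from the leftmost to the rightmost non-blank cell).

state B, head at -2, tape cb_abb

state=A head=0 tape=___[b]aabb   (A,b)→(A,b,R)
state=A head=1 tape=___b[a]abb   (A,a)→(D,_,R)
state=D head=2 tape=___b_[a]bb   (D,a)→(B,a,L)
state=B head=1 tape=___b[_]abb   (B,_)→(D,_,L)
state=D head=0 tape=___[b]_abb   (D,b)→(A,b,L)
state=A head=-1 tape=__[_]b_abb   (A,_)→(B,c,L)
state=B head=-2 tape=_[_]cb_abb   (B,_)→(D,_,L)
state=D head=-3 tape=[_]_cb_abb   (D,_)→(B,_,R)
state=B head=-2 tape=_[_]cb_abb   (B,_)→(D,_,L)
state=D head=-3 tape=[_]_cb_abb   (D,_)→(B,_,R)
state=B head=-2 tape=_[_]cb_abb   (B,_)→(D,_,L)
state=D head=-3 tape=[_]_cb_abb   (D,_)→(B,_,R)
state=B head=-2 tape=_[_]cb_abb
After 12 steps: state B, head at -2, tape cb_abb.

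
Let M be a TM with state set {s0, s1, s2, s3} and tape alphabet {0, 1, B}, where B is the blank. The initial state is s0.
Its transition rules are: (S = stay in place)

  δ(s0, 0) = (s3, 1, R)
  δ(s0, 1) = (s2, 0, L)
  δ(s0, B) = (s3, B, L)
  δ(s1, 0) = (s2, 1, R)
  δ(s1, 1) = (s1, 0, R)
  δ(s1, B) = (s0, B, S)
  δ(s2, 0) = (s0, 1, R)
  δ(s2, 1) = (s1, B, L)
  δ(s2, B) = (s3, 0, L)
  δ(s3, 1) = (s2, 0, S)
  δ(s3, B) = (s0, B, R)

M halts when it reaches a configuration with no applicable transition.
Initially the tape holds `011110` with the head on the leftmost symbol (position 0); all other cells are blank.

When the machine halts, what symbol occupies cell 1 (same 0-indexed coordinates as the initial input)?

s0 | [0]11110   read 0 → write 1, move R, go to s3
s3 | 1[1]1110   read 1 → write 0, move S, go to s2
s2 | 1[0]1110   read 0 → write 1, move R, go to s0
s0 | 11[1]110   read 1 → write 0, move L, go to s2
s2 | 1[1]0110   read 1 → write B, move L, go to s1
s1 | [1]B0110   read 1 → write 0, move R, go to s1
s1 | 0[B]0110   read B → write B, move S, go to s0
s0 | 0[B]0110   read B → write B, move L, go to s3
s3 | [0]B0110
Cell 1 holds B when M halts.

B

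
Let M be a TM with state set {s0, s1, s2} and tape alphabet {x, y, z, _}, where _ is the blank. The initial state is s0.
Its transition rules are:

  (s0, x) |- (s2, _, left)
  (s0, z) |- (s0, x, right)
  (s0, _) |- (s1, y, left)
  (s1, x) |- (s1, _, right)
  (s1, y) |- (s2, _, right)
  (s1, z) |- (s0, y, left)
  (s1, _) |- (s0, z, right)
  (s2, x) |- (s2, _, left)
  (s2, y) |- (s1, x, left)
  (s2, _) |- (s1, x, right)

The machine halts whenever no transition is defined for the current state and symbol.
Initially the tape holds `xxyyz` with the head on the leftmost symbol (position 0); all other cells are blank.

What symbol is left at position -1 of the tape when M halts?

s0 | _[x]xyyz   read x → write _, move left, go to s2
s2 | [_]_xyyz   read _ → write x, move right, go to s1
s1 | x[_]xyyz   read _ → write z, move right, go to s0
s0 | xz[x]yyz   read x → write _, move left, go to s2
s2 | x[z]_yyz
Cell -1 holds x when M halts.

x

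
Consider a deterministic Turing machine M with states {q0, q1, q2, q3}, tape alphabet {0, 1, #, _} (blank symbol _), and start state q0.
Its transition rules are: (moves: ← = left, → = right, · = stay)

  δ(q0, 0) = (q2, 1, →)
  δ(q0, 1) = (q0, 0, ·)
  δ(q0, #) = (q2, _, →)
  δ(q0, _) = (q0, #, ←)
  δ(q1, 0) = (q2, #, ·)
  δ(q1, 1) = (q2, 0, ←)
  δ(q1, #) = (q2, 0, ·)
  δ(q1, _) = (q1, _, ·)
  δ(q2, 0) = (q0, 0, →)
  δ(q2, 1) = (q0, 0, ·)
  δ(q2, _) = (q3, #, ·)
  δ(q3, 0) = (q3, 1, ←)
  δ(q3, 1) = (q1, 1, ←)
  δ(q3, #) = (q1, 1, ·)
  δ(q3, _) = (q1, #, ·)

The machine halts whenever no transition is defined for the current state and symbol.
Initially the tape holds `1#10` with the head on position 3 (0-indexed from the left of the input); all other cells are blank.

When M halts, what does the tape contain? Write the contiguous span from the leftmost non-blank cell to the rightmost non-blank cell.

q0 | 1#1[0]__   read 0 → write 1, move →, go to q2
q2 | 1#11[_]_   read _ → write #, move ·, go to q3
q3 | 1#11[#]_   read # → write 1, move ·, go to q1
q1 | 1#11[1]_   read 1 → write 0, move ←, go to q2
q2 | 1#1[1]0_   read 1 → write 0, move ·, go to q0
q0 | 1#1[0]0_   read 0 → write 1, move →, go to q2
q2 | 1#11[0]_   read 0 → write 0, move →, go to q0
q0 | 1#110[_]   read _ → write #, move ←, go to q0
q0 | 1#11[0]#   read 0 → write 1, move →, go to q2
q2 | 1#111[#]
The non-blank tape span at halt is 1#111#.

1#111#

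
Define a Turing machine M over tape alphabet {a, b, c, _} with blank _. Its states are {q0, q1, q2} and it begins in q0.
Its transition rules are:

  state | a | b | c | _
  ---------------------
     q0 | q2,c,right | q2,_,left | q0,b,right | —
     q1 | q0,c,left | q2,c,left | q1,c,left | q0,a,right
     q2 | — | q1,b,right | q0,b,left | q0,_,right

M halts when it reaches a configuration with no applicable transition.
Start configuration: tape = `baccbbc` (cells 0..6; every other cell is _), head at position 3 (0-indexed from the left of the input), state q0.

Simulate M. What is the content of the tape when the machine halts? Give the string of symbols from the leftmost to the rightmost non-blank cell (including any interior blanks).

state=q0 head=3 tape=bac[c]bbc   (q0,c)→(q0,b,right)
state=q0 head=4 tape=bacb[b]bc   (q0,b)→(q2,_,left)
state=q2 head=3 tape=bac[b]_bc   (q2,b)→(q1,b,right)
state=q1 head=4 tape=bacb[_]bc   (q1,_)→(q0,a,right)
state=q0 head=5 tape=bacba[b]c   (q0,b)→(q2,_,left)
state=q2 head=4 tape=bacb[a]_c
The non-blank tape span at halt is bacba_c.

bacba_c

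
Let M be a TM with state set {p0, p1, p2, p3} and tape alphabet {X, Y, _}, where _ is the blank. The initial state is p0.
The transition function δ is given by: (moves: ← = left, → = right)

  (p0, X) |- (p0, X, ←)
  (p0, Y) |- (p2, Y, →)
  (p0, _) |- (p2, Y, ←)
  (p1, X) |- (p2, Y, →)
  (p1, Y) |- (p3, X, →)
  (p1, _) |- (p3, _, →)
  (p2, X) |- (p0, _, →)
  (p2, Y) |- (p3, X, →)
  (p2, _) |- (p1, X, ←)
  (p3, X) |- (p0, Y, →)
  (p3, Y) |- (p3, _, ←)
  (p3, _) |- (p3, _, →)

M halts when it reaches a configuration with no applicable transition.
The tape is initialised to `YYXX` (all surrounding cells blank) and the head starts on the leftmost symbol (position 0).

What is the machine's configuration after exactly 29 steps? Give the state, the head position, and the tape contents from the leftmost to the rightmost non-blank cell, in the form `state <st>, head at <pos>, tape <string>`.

state=p0 head=0 tape=[Y]YXX___   (p0,Y)→(p2,Y,→)
state=p2 head=1 tape=Y[Y]XX___   (p2,Y)→(p3,X,→)
state=p3 head=2 tape=YX[X]X___   (p3,X)→(p0,Y,→)
state=p0 head=3 tape=YXY[X]___   (p0,X)→(p0,X,←)
state=p0 head=2 tape=YX[Y]X___   (p0,Y)→(p2,Y,→)
state=p2 head=3 tape=YXY[X]___   (p2,X)→(p0,_,→)
state=p0 head=4 tape=YXY_[_]__   (p0,_)→(p2,Y,←)
state=p2 head=3 tape=YXY[_]Y__   (p2,_)→(p1,X,←)
state=p1 head=2 tape=YX[Y]XY__   (p1,Y)→(p3,X,→)
state=p3 head=3 tape=YXX[X]Y__   (p3,X)→(p0,Y,→)
state=p0 head=4 tape=YXXY[Y]__   (p0,Y)→(p2,Y,→)
state=p2 head=5 tape=YXXYY[_]_   (p2,_)→(p1,X,←)
state=p1 head=4 tape=YXXY[Y]X_   (p1,Y)→(p3,X,→)
state=p3 head=5 tape=YXXYX[X]_   (p3,X)→(p0,Y,→)
state=p0 head=6 tape=YXXYXY[_]   (p0,_)→(p2,Y,←)
state=p2 head=5 tape=YXXYX[Y]Y   (p2,Y)→(p3,X,→)
state=p3 head=6 tape=YXXYXX[Y]   (p3,Y)→(p3,_,←)
state=p3 head=5 tape=YXXYX[X]_   (p3,X)→(p0,Y,→)
state=p0 head=6 tape=YXXYXY[_]   (p0,_)→(p2,Y,←)
state=p2 head=5 tape=YXXYX[Y]Y   (p2,Y)→(p3,X,→)
state=p3 head=6 tape=YXXYXX[Y]   (p3,Y)→(p3,_,←)
state=p3 head=5 tape=YXXYX[X]_   (p3,X)→(p0,Y,→)
state=p0 head=6 tape=YXXYXY[_]   (p0,_)→(p2,Y,←)
state=p2 head=5 tape=YXXYX[Y]Y   (p2,Y)→(p3,X,→)
state=p3 head=6 tape=YXXYXX[Y]   (p3,Y)→(p3,_,←)
state=p3 head=5 tape=YXXYX[X]_   (p3,X)→(p0,Y,→)
state=p0 head=6 tape=YXXYXY[_]   (p0,_)→(p2,Y,←)
state=p2 head=5 tape=YXXYX[Y]Y   (p2,Y)→(p3,X,→)
state=p3 head=6 tape=YXXYXX[Y]   (p3,Y)→(p3,_,←)
state=p3 head=5 tape=YXXYX[X]_
After 29 steps: state p3, head at 5, tape YXXYXX.

state p3, head at 5, tape YXXYXX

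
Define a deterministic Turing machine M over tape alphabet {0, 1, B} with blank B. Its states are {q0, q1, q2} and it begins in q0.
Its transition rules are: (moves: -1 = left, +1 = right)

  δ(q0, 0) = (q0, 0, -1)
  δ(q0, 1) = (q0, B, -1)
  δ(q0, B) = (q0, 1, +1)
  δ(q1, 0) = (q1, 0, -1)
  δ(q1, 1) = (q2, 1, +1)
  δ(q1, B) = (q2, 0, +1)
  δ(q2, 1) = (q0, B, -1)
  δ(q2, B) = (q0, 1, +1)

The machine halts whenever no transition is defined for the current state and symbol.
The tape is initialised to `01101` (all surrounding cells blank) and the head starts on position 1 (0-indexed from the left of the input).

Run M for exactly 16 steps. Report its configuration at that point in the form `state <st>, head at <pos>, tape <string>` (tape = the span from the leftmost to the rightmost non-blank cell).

state=q0 head=1 tape=BBB0[1]101   (q0,1)→(q0,B,-1)
state=q0 head=0 tape=BBB[0]B101   (q0,0)→(q0,0,-1)
state=q0 head=-1 tape=BB[B]0B101   (q0,B)→(q0,1,+1)
state=q0 head=0 tape=BB1[0]B101   (q0,0)→(q0,0,-1)
state=q0 head=-1 tape=BB[1]0B101   (q0,1)→(q0,B,-1)
state=q0 head=-2 tape=B[B]B0B101   (q0,B)→(q0,1,+1)
state=q0 head=-1 tape=B1[B]0B101   (q0,B)→(q0,1,+1)
state=q0 head=0 tape=B11[0]B101   (q0,0)→(q0,0,-1)
state=q0 head=-1 tape=B1[1]0B101   (q0,1)→(q0,B,-1)
state=q0 head=-2 tape=B[1]B0B101   (q0,1)→(q0,B,-1)
state=q0 head=-3 tape=[B]BB0B101   (q0,B)→(q0,1,+1)
state=q0 head=-2 tape=1[B]B0B101   (q0,B)→(q0,1,+1)
state=q0 head=-1 tape=11[B]0B101   (q0,B)→(q0,1,+1)
state=q0 head=0 tape=111[0]B101   (q0,0)→(q0,0,-1)
state=q0 head=-1 tape=11[1]0B101   (q0,1)→(q0,B,-1)
state=q0 head=-2 tape=1[1]B0B101   (q0,1)→(q0,B,-1)
state=q0 head=-3 tape=[1]BB0B101
After 16 steps: state q0, head at -3, tape 1BB0B101.

state q0, head at -3, tape 1BB0B101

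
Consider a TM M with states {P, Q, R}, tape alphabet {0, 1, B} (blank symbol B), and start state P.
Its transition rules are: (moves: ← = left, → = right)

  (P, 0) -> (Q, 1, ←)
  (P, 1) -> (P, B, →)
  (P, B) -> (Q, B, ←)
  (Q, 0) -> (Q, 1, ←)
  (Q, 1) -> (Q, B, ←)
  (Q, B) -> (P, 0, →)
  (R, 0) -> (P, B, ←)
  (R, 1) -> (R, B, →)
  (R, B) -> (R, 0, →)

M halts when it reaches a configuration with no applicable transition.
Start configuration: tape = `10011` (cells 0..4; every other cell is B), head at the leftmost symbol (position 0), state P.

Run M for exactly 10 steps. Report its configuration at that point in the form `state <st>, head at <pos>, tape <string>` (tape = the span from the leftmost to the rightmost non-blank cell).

state=P head=0 tape=[1]0011B   (P,1)→(P,B,→)
state=P head=1 tape=B[0]011B   (P,0)→(Q,1,←)
state=Q head=0 tape=[B]1011B   (Q,B)→(P,0,→)
state=P head=1 tape=0[1]011B   (P,1)→(P,B,→)
state=P head=2 tape=0B[0]11B   (P,0)→(Q,1,←)
state=Q head=1 tape=0[B]111B   (Q,B)→(P,0,→)
state=P head=2 tape=00[1]11B   (P,1)→(P,B,→)
state=P head=3 tape=00B[1]1B   (P,1)→(P,B,→)
state=P head=4 tape=00BB[1]B   (P,1)→(P,B,→)
state=P head=5 tape=00BBB[B]   (P,B)→(Q,B,←)
state=Q head=4 tape=00BB[B]B
After 10 steps: state Q, head at 4, tape 00.

state Q, head at 4, tape 00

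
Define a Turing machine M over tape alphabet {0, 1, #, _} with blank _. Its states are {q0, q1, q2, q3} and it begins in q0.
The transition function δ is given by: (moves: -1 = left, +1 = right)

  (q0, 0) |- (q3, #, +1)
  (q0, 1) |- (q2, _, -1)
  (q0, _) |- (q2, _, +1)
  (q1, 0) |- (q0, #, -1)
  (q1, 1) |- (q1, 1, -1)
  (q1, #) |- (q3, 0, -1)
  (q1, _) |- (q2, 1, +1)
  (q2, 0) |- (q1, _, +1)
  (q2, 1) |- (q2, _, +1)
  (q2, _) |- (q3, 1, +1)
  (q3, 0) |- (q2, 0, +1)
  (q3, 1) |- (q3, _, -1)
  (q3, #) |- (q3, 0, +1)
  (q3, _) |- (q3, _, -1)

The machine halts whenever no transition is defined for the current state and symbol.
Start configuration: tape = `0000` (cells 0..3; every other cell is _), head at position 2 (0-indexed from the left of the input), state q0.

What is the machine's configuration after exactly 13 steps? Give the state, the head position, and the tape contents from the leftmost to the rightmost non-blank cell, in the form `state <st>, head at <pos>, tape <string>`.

q0 | 00[0]0__   read 0 → write #, move +1, go to q3
q3 | 00#[0]__   read 0 → write 0, move +1, go to q2
q2 | 00#0[_]_   read _ → write 1, move +1, go to q3
q3 | 00#01[_]   read _ → write _, move -1, go to q3
q3 | 00#0[1]_   read 1 → write _, move -1, go to q3
q3 | 00#[0]__   read 0 → write 0, move +1, go to q2
q2 | 00#0[_]_   read _ → write 1, move +1, go to q3
q3 | 00#01[_]   read _ → write _, move -1, go to q3
q3 | 00#0[1]_   read 1 → write _, move -1, go to q3
q3 | 00#[0]__   read 0 → write 0, move +1, go to q2
q2 | 00#0[_]_   read _ → write 1, move +1, go to q3
q3 | 00#01[_]   read _ → write _, move -1, go to q3
q3 | 00#0[1]_   read 1 → write _, move -1, go to q3
q3 | 00#[0]__
After 13 steps: state q3, head at 3, tape 00#0.

state q3, head at 3, tape 00#0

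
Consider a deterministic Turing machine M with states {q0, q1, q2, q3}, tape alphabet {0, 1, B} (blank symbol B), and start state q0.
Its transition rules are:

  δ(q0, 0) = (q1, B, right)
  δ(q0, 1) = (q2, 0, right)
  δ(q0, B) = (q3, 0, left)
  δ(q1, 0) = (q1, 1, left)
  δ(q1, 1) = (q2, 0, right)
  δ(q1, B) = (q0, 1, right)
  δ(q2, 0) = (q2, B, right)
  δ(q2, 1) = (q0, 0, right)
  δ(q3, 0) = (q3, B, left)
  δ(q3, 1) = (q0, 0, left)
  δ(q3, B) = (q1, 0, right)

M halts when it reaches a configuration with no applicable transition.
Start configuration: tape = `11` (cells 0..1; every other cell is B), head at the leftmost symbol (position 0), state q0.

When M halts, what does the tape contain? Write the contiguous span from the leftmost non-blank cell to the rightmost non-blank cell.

state=q0 head=0 tape=B[1]1BB   (q0,1)→(q2,0,right)
state=q2 head=1 tape=B0[1]BB   (q2,1)→(q0,0,right)
state=q0 head=2 tape=B00[B]B   (q0,B)→(q3,0,left)
state=q3 head=1 tape=B0[0]0B   (q3,0)→(q3,B,left)
state=q3 head=0 tape=B[0]B0B   (q3,0)→(q3,B,left)
state=q3 head=-1 tape=[B]BB0B   (q3,B)→(q1,0,right)
state=q1 head=0 tape=0[B]B0B   (q1,B)→(q0,1,right)
state=q0 head=1 tape=01[B]0B   (q0,B)→(q3,0,left)
state=q3 head=0 tape=0[1]00B   (q3,1)→(q0,0,left)
state=q0 head=-1 tape=[0]000B   (q0,0)→(q1,B,right)
state=q1 head=0 tape=B[0]00B   (q1,0)→(q1,1,left)
state=q1 head=-1 tape=[B]100B   (q1,B)→(q0,1,right)
state=q0 head=0 tape=1[1]00B   (q0,1)→(q2,0,right)
state=q2 head=1 tape=10[0]0B   (q2,0)→(q2,B,right)
state=q2 head=2 tape=10B[0]B   (q2,0)→(q2,B,right)
state=q2 head=3 tape=10BB[B]
The non-blank tape span at halt is 10.

10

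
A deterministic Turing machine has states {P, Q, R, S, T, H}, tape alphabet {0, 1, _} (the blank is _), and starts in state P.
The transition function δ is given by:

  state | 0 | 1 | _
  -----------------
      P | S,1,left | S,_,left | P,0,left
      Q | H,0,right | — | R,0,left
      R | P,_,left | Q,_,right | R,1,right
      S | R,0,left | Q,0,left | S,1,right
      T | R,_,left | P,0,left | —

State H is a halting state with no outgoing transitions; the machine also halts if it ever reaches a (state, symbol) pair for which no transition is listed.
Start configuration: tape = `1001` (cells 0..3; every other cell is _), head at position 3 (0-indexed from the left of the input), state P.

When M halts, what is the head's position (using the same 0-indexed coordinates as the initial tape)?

state=P head=3 tape=_100[1]   (P,1)→(S,_,left)
state=S head=2 tape=_10[0]_   (S,0)→(R,0,left)
state=R head=1 tape=_1[0]0_   (R,0)→(P,_,left)
state=P head=0 tape=_[1]_0_   (P,1)→(S,_,left)
state=S head=-1 tape=[_]__0_   (S,_)→(S,1,right)
state=S head=0 tape=1[_]_0_   (S,_)→(S,1,right)
state=S head=1 tape=11[_]0_   (S,_)→(S,1,right)
state=S head=2 tape=111[0]_   (S,0)→(R,0,left)
state=R head=1 tape=11[1]0_   (R,1)→(Q,_,right)
state=Q head=2 tape=11_[0]_   (Q,0)→(H,0,right)
state=H head=3 tape=11_0[_]
At halt the head is at cell 3.

3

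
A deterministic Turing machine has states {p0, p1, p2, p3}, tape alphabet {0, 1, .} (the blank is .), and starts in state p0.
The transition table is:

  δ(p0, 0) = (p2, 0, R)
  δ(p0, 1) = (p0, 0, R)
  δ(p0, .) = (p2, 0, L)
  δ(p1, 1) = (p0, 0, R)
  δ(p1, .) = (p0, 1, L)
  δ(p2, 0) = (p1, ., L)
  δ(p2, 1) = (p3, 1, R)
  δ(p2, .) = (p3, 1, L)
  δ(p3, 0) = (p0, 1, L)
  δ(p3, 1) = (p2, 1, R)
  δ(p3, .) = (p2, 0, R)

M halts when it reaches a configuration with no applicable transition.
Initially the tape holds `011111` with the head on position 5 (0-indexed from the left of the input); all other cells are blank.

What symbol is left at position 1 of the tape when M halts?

.

state=p0 head=5 tape=01111[1].   (p0,1)→(p0,0,R)
state=p0 head=6 tape=011110[.]   (p0,.)→(p2,0,L)
state=p2 head=5 tape=01111[0]0   (p2,0)→(p1,.,L)
state=p1 head=4 tape=0111[1].0   (p1,1)→(p0,0,R)
state=p0 head=5 tape=01110[.]0   (p0,.)→(p2,0,L)
state=p2 head=4 tape=0111[0]00   (p2,0)→(p1,.,L)
state=p1 head=3 tape=011[1].00   (p1,1)→(p0,0,R)
state=p0 head=4 tape=0110[.]00   (p0,.)→(p2,0,L)
state=p2 head=3 tape=011[0]000   (p2,0)→(p1,.,L)
state=p1 head=2 tape=01[1].000   (p1,1)→(p0,0,R)
state=p0 head=3 tape=010[.]000   (p0,.)→(p2,0,L)
state=p2 head=2 tape=01[0]0000   (p2,0)→(p1,.,L)
state=p1 head=1 tape=0[1].0000   (p1,1)→(p0,0,R)
state=p0 head=2 tape=00[.]0000   (p0,.)→(p2,0,L)
state=p2 head=1 tape=0[0]00000   (p2,0)→(p1,.,L)
state=p1 head=0 tape=[0].00000
Cell 1 holds . when M halts.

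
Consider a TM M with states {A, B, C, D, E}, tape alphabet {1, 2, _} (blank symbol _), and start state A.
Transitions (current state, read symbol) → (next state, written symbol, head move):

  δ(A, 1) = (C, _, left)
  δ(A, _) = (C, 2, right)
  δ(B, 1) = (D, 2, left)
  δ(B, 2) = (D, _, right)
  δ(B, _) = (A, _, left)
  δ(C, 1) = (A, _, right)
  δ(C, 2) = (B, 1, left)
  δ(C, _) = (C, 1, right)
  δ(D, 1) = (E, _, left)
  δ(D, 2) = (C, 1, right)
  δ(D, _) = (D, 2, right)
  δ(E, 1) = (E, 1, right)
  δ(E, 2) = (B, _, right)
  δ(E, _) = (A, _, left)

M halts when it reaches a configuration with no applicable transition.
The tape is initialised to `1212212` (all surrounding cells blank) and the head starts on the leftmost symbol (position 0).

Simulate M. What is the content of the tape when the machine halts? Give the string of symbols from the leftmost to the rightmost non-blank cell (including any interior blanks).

211111_2212

A | ____[1]212212   read 1 → write _, move left, go to C
C | ___[_]_212212   read _ → write 1, move right, go to C
C | ___1[_]212212   read _ → write 1, move right, go to C
C | ___11[2]12212   read 2 → write 1, move left, go to B
B | ___1[1]112212   read 1 → write 2, move left, go to D
D | ___[1]2112212   read 1 → write _, move left, go to E
E | __[_]_2112212   read _ → write _, move left, go to A
A | _[_]__2112212   read _ → write 2, move right, go to C
C | _2[_]_2112212   read _ → write 1, move right, go to C
C | _21[_]2112212   read _ → write 1, move right, go to C
C | _211[2]112212   read 2 → write 1, move left, go to B
B | _21[1]1112212   read 1 → write 2, move left, go to D
D | _2[1]21112212   read 1 → write _, move left, go to E
E | _[2]_21112212   read 2 → write _, move right, go to B
B | __[_]21112212   read _ → write _, move left, go to A
A | _[_]_21112212   read _ → write 2, move right, go to C
C | _2[_]21112212   read _ → write 1, move right, go to C
C | _21[2]1112212   read 2 → write 1, move left, go to B
B | _2[1]11112212   read 1 → write 2, move left, go to D
D | _[2]211112212   read 2 → write 1, move right, go to C
C | _1[2]11112212   read 2 → write 1, move left, go to B
B | _[1]111112212   read 1 → write 2, move left, go to D
D | [_]2111112212   read _ → write 2, move right, go to D
D | 2[2]111112212   read 2 → write 1, move right, go to C
C | 21[1]11112212   read 1 → write _, move right, go to A
A | 21_[1]1112212   read 1 → write _, move left, go to C
C | 21[_]_1112212   read _ → write 1, move right, go to C
C | 211[_]1112212   read _ → write 1, move right, go to C
C | 2111[1]112212   read 1 → write _, move right, go to A
A | 2111_[1]12212   read 1 → write _, move left, go to C
C | 2111[_]_12212   read _ → write 1, move right, go to C
C | 21111[_]12212   read _ → write 1, move right, go to C
C | 211111[1]2212   read 1 → write _, move right, go to A
A | 211111_[2]212
The non-blank tape span at halt is 211111_2212.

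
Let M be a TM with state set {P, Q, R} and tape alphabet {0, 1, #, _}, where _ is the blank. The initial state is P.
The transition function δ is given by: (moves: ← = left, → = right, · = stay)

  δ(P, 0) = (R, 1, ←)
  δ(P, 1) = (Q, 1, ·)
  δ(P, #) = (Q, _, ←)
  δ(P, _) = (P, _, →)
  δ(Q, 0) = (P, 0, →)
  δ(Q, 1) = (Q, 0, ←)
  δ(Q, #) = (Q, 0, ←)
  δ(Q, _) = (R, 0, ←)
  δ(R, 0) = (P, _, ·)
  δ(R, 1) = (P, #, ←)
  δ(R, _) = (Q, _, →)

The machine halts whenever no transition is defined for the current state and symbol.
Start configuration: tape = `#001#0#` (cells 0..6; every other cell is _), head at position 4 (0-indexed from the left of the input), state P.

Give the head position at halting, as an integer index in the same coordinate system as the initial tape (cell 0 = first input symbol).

state=P head=4 tape=#001[#]0#   (P,#)→(Q,_,←)
state=Q head=3 tape=#00[1]_0#   (Q,1)→(Q,0,←)
state=Q head=2 tape=#0[0]0_0#   (Q,0)→(P,0,→)
state=P head=3 tape=#00[0]_0#   (P,0)→(R,1,←)
state=R head=2 tape=#0[0]1_0#   (R,0)→(P,_,·)
state=P head=2 tape=#0[_]1_0#   (P,_)→(P,_,→)
state=P head=3 tape=#0_[1]_0#   (P,1)→(Q,1,·)
state=Q head=3 tape=#0_[1]_0#   (Q,1)→(Q,0,←)
state=Q head=2 tape=#0[_]0_0#   (Q,_)→(R,0,←)
state=R head=1 tape=#[0]00_0#   (R,0)→(P,_,·)
state=P head=1 tape=#[_]00_0#   (P,_)→(P,_,→)
state=P head=2 tape=#_[0]0_0#   (P,0)→(R,1,←)
state=R head=1 tape=#[_]10_0#   (R,_)→(Q,_,→)
state=Q head=2 tape=#_[1]0_0#   (Q,1)→(Q,0,←)
state=Q head=1 tape=#[_]00_0#   (Q,_)→(R,0,←)
state=R head=0 tape=[#]000_0#
At halt the head is at cell 0.

0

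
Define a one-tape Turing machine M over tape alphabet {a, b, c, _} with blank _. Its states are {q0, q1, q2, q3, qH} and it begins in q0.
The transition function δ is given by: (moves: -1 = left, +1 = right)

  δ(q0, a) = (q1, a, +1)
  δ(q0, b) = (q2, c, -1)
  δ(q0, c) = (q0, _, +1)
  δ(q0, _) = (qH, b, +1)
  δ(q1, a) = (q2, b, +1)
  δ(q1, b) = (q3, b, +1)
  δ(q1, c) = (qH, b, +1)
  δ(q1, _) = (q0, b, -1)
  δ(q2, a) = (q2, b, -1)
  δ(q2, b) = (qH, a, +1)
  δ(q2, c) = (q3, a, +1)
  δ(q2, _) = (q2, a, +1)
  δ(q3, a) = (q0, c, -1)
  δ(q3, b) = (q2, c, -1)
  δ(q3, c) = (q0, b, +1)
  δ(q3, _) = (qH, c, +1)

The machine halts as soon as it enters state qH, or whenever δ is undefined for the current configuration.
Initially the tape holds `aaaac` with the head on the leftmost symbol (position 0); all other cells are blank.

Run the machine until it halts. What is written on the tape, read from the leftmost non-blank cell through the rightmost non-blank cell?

state=q0 head=0 tape=[a]aaac   (q0,a)→(q1,a,+1)
state=q1 head=1 tape=a[a]aac   (q1,a)→(q2,b,+1)
state=q2 head=2 tape=ab[a]ac   (q2,a)→(q2,b,-1)
state=q2 head=1 tape=a[b]bac   (q2,b)→(qH,a,+1)
state=qH head=2 tape=aa[b]ac
The non-blank tape span at halt is aabac.

aabac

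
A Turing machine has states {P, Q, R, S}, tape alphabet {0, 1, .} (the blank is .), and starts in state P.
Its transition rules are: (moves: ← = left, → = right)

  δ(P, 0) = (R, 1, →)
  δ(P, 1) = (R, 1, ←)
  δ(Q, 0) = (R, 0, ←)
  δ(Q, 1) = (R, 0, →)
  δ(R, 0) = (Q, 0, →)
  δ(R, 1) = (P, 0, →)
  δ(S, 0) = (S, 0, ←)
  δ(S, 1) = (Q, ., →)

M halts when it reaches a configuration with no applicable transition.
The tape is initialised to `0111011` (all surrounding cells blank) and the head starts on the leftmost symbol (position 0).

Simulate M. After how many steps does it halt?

state=P head=0 tape=[0]111011.   (P,0)→(R,1,→)
state=R head=1 tape=1[1]11011.   (R,1)→(P,0,→)
state=P head=2 tape=10[1]1011.   (P,1)→(R,1,←)
state=R head=1 tape=1[0]11011.   (R,0)→(Q,0,→)
state=Q head=2 tape=10[1]1011.   (Q,1)→(R,0,→)
state=R head=3 tape=100[1]011.   (R,1)→(P,0,→)
state=P head=4 tape=1000[0]11.   (P,0)→(R,1,→)
state=R head=5 tape=10001[1]1.   (R,1)→(P,0,→)
state=P head=6 tape=100010[1].   (P,1)→(R,1,←)
state=R head=5 tape=10001[0]1.   (R,0)→(Q,0,→)
state=Q head=6 tape=100010[1].   (Q,1)→(R,0,→)
state=R head=7 tape=1000100[.]
M halts after 11 transitions.

11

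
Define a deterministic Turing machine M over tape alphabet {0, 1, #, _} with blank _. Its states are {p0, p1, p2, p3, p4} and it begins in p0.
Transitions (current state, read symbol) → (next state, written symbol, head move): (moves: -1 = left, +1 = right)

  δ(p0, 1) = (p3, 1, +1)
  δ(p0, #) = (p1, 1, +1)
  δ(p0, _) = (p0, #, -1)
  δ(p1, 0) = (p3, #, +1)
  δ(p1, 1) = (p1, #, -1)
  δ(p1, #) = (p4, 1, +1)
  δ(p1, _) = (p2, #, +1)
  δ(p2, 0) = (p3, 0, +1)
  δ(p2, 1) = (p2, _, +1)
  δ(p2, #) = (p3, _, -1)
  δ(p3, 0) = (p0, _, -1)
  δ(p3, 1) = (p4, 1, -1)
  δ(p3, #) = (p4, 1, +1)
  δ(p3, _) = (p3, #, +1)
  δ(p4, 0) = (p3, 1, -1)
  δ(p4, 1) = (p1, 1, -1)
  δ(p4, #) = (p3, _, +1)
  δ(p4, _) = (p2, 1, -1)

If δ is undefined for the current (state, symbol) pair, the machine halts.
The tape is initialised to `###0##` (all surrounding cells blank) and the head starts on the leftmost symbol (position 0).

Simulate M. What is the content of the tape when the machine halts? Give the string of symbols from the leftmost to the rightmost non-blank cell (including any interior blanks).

p0 | [#]##0##__   read # → write 1, move +1, go to p1
p1 | 1[#]#0##__   read # → write 1, move +1, go to p4
p4 | 11[#]0##__   read # → write _, move +1, go to p3
p3 | 11_[0]##__   read 0 → write _, move -1, go to p0
p0 | 11[_]_##__   read _ → write #, move -1, go to p0
p0 | 1[1]#_##__   read 1 → write 1, move +1, go to p3
p3 | 11[#]_##__   read # → write 1, move +1, go to p4
p4 | 111[_]##__   read _ → write 1, move -1, go to p2
p2 | 11[1]1##__   read 1 → write _, move +1, go to p2
p2 | 11_[1]##__   read 1 → write _, move +1, go to p2
p2 | 11__[#]#__   read # → write _, move -1, go to p3
p3 | 11_[_]_#__   read _ → write #, move +1, go to p3
p3 | 11_#[_]#__   read _ → write #, move +1, go to p3
p3 | 11_##[#]__   read # → write 1, move +1, go to p4
p4 | 11_##1[_]_   read _ → write 1, move -1, go to p2
p2 | 11_##[1]1_   read 1 → write _, move +1, go to p2
p2 | 11_##_[1]_   read 1 → write _, move +1, go to p2
p2 | 11_##__[_]
The non-blank tape span at halt is 11_##.

11_##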